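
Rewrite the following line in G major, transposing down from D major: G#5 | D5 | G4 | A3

C#5 G4 C4 D3

D major to G major down is a perfect fifth, so every note moves down by that interval.
G#5 becomes C#5
D5 becomes G4
G4 becomes C4
A3 becomes D3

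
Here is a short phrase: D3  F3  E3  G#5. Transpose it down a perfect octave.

D2 F2 E2 G#4

A perfect octave down from D3 gives D2.
F3 down a perfect octave is F2.
A perfect octave down from E3 gives E2.
G#5 down a perfect octave is G#4.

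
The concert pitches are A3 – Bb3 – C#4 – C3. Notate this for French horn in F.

E4 F4 G#4 G3

The French horn in F sounds a perfect fifth below written, so the written part must be a perfect fifth above concert — transpose each note up.
A3 -> E4
Bb3 -> F4
C#4 -> G#4
C3 -> G3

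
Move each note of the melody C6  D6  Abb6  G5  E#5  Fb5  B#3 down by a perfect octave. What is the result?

C5 D5 Abb5 G4 E#4 Fb4 B#2

C6 becomes C5
D6 becomes D5
Abb6 becomes Abb5
G5 becomes G4
E#5 becomes E#4
Fb5 becomes Fb4
B#3 becomes B#2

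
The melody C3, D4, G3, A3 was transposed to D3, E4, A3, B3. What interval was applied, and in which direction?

From C3 to D3 is 2 letter names — a second of some quality.
C3 to D3 is 2 semitones, which makes it a major second; the second version is higher, so the direction is up.
Checking another pair — A3 → B3 — gives the same interval.

up a major second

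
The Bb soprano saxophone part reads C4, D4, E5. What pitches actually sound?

The Bb soprano saxophone sounds a major second below written, so transpose each written note down a major second.
C4 becomes Bb3
D4 becomes C4
E5 becomes D5

Bb3 C4 D5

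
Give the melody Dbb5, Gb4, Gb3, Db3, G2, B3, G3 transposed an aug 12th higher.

Dbb5: a twelfth up reaches A, and 20 semitones makes it Ab6.
Gb4: a twelfth up reaches D, and 20 semitones makes it D6.
An augmented twelfth up from Gb3 gives D5.
Db3: a twelfth up reaches A, and 20 semitones makes it A4.
G2: a twelfth up reaches D, and 20 semitones makes it D#4.
An augmented twelfth up from B3 gives F##5.
G3: a twelfth up reaches D, and 20 semitones makes it D#5.

Ab6 D6 D5 A4 D#4 F##5 D#5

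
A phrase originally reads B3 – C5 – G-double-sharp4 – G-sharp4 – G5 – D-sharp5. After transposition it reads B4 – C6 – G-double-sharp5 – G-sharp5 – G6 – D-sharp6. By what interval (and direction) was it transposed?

up a perfect octave

Take the first pair: B3 → B4. B to B spans 8 letter names, so the interval is some kind of octave.
B3 to B4 is 12 semitones, which makes it a perfect octave; the second version is higher, so the direction is up.
Checking another pair — D#5 → D#6 — gives the same interval.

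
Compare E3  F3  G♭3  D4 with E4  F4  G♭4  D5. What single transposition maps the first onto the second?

up a perfect octave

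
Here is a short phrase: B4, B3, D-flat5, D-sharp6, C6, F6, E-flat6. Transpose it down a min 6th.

A minor sixth down from B4 gives D#4.
A minor sixth down from B3 gives D#3.
Db5: a sixth down reaches F, and 8 semitones makes it F4.
D#6: a sixth down reaches F, and 8 semitones makes it F##5.
A minor sixth down from C6 gives E5.
F6 down a minor sixth is A5.
A minor sixth down from Eb6 gives G5.

D#4 D#3 F4 F##5 E5 A5 G5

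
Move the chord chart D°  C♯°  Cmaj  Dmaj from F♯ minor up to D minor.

F♯ minor up to D minor is a minor sixth; each chord root moves by that interval while the quality stays the same.
D°: root D up a minor sixth → Bb, giving Bb°.
C♯°: root C♯ up a minor sixth → A, giving A°.
Cmaj: root C up a minor sixth → Ab, giving Abmaj.
Dmaj: root D up a minor sixth → Bb, giving Bbmaj.

Bb° A° Abmaj Bbmaj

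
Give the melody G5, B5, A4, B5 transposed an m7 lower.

G5 to A4
B5 to C#5
A4 to B3
B5 to C#5

A4 C#5 B3 C#5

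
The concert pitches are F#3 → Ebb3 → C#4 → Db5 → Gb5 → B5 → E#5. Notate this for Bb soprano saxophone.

G#3 Fb3 D#4 Eb5 Ab5 C#6 F##5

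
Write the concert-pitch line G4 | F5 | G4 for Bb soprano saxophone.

A4 G5 A4

Written C4 sounds as Bb3 on the Bb soprano saxophone, so concert pitches are written a major second up.
G4 to A4
F5 to G5
G4 to A4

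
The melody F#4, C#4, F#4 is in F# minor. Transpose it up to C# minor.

C#5 G#4 C#5

From F# up to C# is a perfect fifth; apply that to each pitch.
F#4 gives C#5
C#4 gives G#4
F#4 gives C#5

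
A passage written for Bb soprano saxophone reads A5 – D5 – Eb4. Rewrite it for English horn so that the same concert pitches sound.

First find concert pitch: the Bb soprano saxophone sounds a major second below written, so A5 D5 Eb4 sounds G5 C5 Db4.
Then write for English horn: it sounds a perfect fifth below written, so the part must be a perfect fifth above concert.
G5 → D6
C5 → G5
Db4 → Ab4

D6 G5 Ab4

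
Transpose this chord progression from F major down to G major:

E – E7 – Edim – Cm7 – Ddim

F major down to G major is a minor seventh; each chord root moves by that interval while the quality stays the same.
E: root E down a minor seventh → F#, giving F#.
E7: root E down a minor seventh → F#, giving F#7.
Edim: root E down a minor seventh → F#, giving F#dim.
Cm7: root C down a minor seventh → D, giving Dm7.
Ddim: root D down a minor seventh → E, giving Edim.

F# F#7 F#dim Dm7 Edim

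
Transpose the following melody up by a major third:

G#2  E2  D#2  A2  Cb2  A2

G#2 becomes B#2
E2 becomes G#2
D#2 becomes F##2
A2 becomes C#3
Cb2 becomes Eb2
A2 becomes C#3

B#2 G#2 F##2 C#3 Eb2 C#3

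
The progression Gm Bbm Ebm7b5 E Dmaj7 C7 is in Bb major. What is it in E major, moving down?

C#m Em Am7b5 A# G#maj7 F#7

Bb major down to E major is a diminished fifth; each chord root moves by that interval while the quality stays the same.
Gm: root G down a diminished fifth → C#, giving C#m.
Bbm: root Bb down a diminished fifth → E, giving Em.
Ebm7b5: root Eb down a diminished fifth → A, giving Am7b5.
E: root E down a diminished fifth → A#, giving A#.
Dmaj7: root D down a diminished fifth → G#, giving G#maj7.
C7: root C down a diminished fifth → F#, giving F#7.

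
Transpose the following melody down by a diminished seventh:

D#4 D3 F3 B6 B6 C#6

E##3 E#2 G#2 C##6 C##6 D##5

D#4: a seventh down reaches E, and 9 semitones makes it E##3.
A diminished seventh down from D3 gives E#2.
F3 down a diminished seventh is G#2.
B6 down a diminished seventh is C##6.
A diminished seventh down from B6 gives C##6.
C#6 down a diminished seventh is D##5.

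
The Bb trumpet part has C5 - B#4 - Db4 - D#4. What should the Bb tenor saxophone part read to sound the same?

C6 B#5 Db5 D#5

First find concert pitch: the Bb trumpet sounds a major second below written, so C5 B#4 Db4 D#4 sounds Bb4 A#4 Cb4 C#4.
Then write for Bb tenor saxophone: it sounds a major ninth below written, so the part must be a major ninth above concert.
Bb4 → C6
A#4 → B#5
Cb4 → Db5
C#4 → D#5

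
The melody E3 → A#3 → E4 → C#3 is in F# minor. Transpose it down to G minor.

F# minor to G minor down is a major seventh, so every note moves down by that interval.
E3 to F2
A#3 to B2
E4 to F3
C#3 to D2

F2 B2 F3 D2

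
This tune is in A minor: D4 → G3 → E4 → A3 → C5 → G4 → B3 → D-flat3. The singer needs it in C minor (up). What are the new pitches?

F4 Bb3 G4 C4 Eb5 Bb4 D4 Fb3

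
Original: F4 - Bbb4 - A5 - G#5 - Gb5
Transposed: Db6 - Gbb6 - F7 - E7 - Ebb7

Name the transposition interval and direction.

From F4 to Db6 is 13 letter names — a thirteenth of some quality.
F4 to Db6 is 20 semitones, which makes it a minor thirteenth; the second version is higher, so the direction is up.
Checking another pair — Gb5 → Ebb7 — gives the same interval.

up a minor thirteenth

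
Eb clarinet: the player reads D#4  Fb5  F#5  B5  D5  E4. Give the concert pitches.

F#4 Abb5 A5 D6 F5 G4

Written C4 on the Eb clarinet sounds as Eb4, a minor third higher; apply that shift to every note.
D#4 becomes F#4
Fb5 becomes Abb5
F#5 becomes A5
B5 becomes D6
D5 becomes F5
E4 becomes G4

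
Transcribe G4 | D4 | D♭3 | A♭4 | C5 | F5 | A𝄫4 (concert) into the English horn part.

D5 A4 Ab3 Eb5 G5 C6 Ebb5

The English horn sounds a perfect fifth below written, so the written part must be a perfect fifth above concert — transpose each note up.
G4 to D5
D4 to A4
Db3 to Ab3
Ab4 to Eb5
C5 to G5
F5 to C6
Abb4 to Ebb5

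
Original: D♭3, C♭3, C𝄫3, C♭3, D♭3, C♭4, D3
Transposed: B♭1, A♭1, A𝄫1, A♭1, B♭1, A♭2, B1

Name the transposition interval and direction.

down a minor tenth

Take the first pair: Db3 → Bb1. D to B spans 10 letter names, so the interval is some kind of tenth.
Bb1 to Db3 is 15 semitones, which makes it a minor tenth; the second version is lower, so the direction is down.
Checking another pair — D3 → B1 — gives the same interval.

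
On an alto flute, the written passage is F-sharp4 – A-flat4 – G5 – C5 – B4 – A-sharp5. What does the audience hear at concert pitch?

C#4 Eb4 D5 G4 F#4 E#5

Written C4 on the alto flute sounds as G3, a perfect fourth lower; apply that shift to every note.
F#4 to C#4
Ab4 to Eb4
G5 to D5
C5 to G4
B4 to F#4
A#5 to E#5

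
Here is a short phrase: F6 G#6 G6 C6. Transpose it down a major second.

Eb6 F#6 F6 Bb5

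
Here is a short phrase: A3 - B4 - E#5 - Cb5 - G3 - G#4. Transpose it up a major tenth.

A3: a tenth up reaches C, and 16 semitones makes it C#5.
B4 up a major tenth is D#6.
A major tenth up from E#5 gives G##6.
Cb5 up a major tenth is Eb6.
G3 up a major tenth is B4.
G#4: a tenth up reaches B, and 16 semitones makes it B#5.

C#5 D#6 G##6 Eb6 B4 B#5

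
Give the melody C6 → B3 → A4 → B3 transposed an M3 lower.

Ab5 G3 F4 G3

C6 -> Ab5
B3 -> G3
A4 -> F4
B3 -> G3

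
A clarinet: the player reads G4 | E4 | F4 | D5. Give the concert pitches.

E4 C#4 D4 B4

Written C4 on the A clarinet sounds as A3, a minor third lower; apply that shift to every note.
G4 gives E4
E4 gives C#4
F4 gives D4
D5 gives B4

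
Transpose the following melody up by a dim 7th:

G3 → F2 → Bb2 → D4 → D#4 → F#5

Fb4 Ebb3 Abb3 Cb5 C5 Eb6

G3 up a diminished seventh is Fb4.
F2 up a diminished seventh is Ebb3.
Bb2: a seventh up reaches A, and 9 semitones makes it Abb3.
A diminished seventh up from D4 gives Cb5.
A diminished seventh up from D#4 gives C5.
A diminished seventh up from F#5 gives Eb6.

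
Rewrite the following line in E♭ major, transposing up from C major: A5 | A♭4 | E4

From C up to E♭ is a minor third; apply that to each pitch.
A5 gives C6
Ab4 gives Cb5
E4 gives G4

C6 Cb5 G4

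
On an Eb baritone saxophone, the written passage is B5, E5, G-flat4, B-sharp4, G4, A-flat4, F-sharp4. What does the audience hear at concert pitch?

D4 G3 Bbb2 D#3 Bb2 Cb3 A2

Written C4 on the Eb baritone saxophone sounds as Eb2, a major thirteenth lower; apply that shift to every note.
B5 gives D4
E5 gives G3
Gb4 gives Bbb2
B#4 gives D#3
G4 gives Bb2
Ab4 gives Cb3
F#4 gives A2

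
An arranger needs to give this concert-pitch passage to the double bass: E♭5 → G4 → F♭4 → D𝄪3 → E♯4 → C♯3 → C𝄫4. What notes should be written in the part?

Eb6 G5 Fb5 D##4 E#5 C#4 Cbb5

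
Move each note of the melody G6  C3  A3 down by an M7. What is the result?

Ab5 Db2 Bb2

G6 -> Ab5
C3 -> Db2
A3 -> Bb2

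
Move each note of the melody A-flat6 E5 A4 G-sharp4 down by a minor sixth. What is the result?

C6 G#4 C#4 B#3

Ab6 -> C6
E5 -> G#4
A4 -> C#4
G#4 -> B#3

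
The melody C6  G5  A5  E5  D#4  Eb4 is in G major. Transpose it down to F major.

Bb5 F5 G5 D5 C#4 Db4

G major to F major down is a major second, so every note moves down by that interval.
C6 to Bb5
G5 to F5
A5 to G5
E5 to D5
D#4 to C#4
Eb4 to Db4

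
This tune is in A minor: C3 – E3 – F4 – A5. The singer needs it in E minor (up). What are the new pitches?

G3 B3 C5 E6

From A up to E is a perfect fifth; apply that to each pitch.
C3 to G3
E3 to B3
F4 to C5
A5 to E6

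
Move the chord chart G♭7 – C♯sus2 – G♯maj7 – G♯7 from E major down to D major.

Fb7 Bsus2 F#maj7 F#7

E major down to D major is a major second; each chord root moves by that interval while the quality stays the same.
G♭7: root G♭ down a major second → Fb, giving Fb7.
C♯sus2: root C♯ down a major second → B, giving Bsus2.
G♯maj7: root G♯ down a major second → F#, giving F#maj7.
G♯7: root G♯ down a major second → F#, giving F#7.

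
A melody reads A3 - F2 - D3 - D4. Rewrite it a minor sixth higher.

F4 Db3 Bb3 Bb4

A3 up a minor sixth is F4.
A minor sixth up from F2 gives Db3.
D3 up a minor sixth is Bb3.
D4: a sixth up reaches B, and 8 semitones makes it Bb4.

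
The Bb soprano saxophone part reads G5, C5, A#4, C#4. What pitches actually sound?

F5 Bb4 G#4 B3

The Bb soprano saxophone sounds a major second below written, so transpose each written note down a major second.
G5 becomes F5
C5 becomes Bb4
A#4 becomes G#4
C#4 becomes B3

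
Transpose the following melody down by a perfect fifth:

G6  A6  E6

C6 D6 A5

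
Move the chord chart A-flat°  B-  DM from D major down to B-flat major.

D major down to B-flat major is a major third; each chord root moves by that interval while the quality stays the same.
A-flat°: root A-flat down a major third → Fb, giving Fb°.
B-: root B down a major third → G, giving G-.
DM: root D down a major third → Bb, giving BbM.

Fb° G- BbM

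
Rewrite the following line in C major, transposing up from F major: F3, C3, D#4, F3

From F up to C is a perfect fifth; apply that to each pitch.
F3 → C4
C3 → G3
D#4 → A#4
F3 → C4

C4 G3 A#4 C4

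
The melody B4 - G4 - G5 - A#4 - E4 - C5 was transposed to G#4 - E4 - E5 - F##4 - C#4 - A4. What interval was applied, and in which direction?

down a minor third

Take the first pair: B4 → G#4. B to G spans 3 letter names, so the interval is some kind of third.
G#4 to B4 is 3 semitones, which makes it a minor third; the second version is lower, so the direction is down.
Checking another pair — C5 → A4 — gives the same interval.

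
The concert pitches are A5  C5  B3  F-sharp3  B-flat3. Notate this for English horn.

The English horn sounds a perfect fifth below written, so the written part must be a perfect fifth above concert — transpose each note up.
A5 becomes E6
C5 becomes G5
B3 becomes F#4
F#3 becomes C#4
Bb3 becomes F4

E6 G5 F#4 C#4 F4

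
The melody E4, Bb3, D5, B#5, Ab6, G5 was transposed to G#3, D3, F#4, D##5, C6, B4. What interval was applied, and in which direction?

down a minor sixth

From E4 to G#3 is 6 letter names — a sixth of some quality.
G#3 to E4 is 8 semitones, which makes it a minor sixth; the second version is lower, so the direction is down.
Checking another pair — G5 → B4 — gives the same interval.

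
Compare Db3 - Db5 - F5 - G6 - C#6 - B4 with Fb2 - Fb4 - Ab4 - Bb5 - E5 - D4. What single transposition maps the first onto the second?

Take the first pair: Db3 → Fb2. D to F spans 6 letter names, so the interval is some kind of sixth.
Fb2 to Db3 is 9 semitones, which makes it a major sixth; the second version is lower, so the direction is down.
Checking another pair — B4 → D4 — gives the same interval.

down a major sixth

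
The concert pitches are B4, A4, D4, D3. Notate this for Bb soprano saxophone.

Written C4 sounds as Bb3 on the Bb soprano saxophone, so concert pitches are written a major second up.
B4 → C#5
A4 → B4
D4 → E4
D3 → E3

C#5 B4 E4 E3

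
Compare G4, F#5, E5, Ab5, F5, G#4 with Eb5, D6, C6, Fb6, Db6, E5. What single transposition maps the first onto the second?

Take the first pair: G4 → Eb5. G to E spans 6 letter names, so the interval is some kind of sixth.
G4 to Eb5 is 8 semitones, which makes it a minor sixth; the second version is higher, so the direction is up.
Checking another pair — G#4 → E5 — gives the same interval.

up a minor sixth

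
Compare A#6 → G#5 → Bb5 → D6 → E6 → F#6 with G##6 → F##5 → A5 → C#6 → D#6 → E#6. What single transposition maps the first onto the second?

From A#6 to G##6 is 2 letter names — a second of some quality.
G##6 to A#6 is 1 semitone, which makes it a minor second; the second version is lower, so the direction is down.
Checking another pair — F#6 → E#6 — gives the same interval.

down a minor second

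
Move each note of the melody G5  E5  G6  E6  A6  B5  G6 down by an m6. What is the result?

G5 becomes B4
E5 becomes G#4
G6 becomes B5
E6 becomes G#5
A6 becomes C#6
B5 becomes D#5
G6 becomes B5

B4 G#4 B5 G#5 C#6 D#5 B5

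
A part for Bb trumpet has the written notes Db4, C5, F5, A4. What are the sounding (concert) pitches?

The Bb trumpet sounds a major second below written, so transpose each written note down a major second.
Db4 to Cb4
C5 to Bb4
F5 to Eb5
A4 to G4

Cb4 Bb4 Eb5 G4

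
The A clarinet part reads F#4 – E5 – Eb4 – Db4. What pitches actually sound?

Written C4 on the A clarinet sounds as A3, a minor third lower; apply that shift to every note.
F#4 becomes D#4
E5 becomes C#5
Eb4 becomes C4
Db4 becomes Bb3

D#4 C#5 C4 Bb3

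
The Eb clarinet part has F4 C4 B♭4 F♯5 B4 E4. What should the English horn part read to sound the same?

Eb5 Bb4 Ab5 E6 A5 D5

First find concert pitch: the Eb clarinet sounds a minor third above written, so F4 C4 B♭4 F♯5 B4 E4 sounds Ab4 Eb4 Db5 A5 D5 G4.
Then write for English horn: it sounds a perfect fifth below written, so the part must be a perfect fifth above concert.
Ab4 → Eb5
Eb4 → Bb4
Db5 → Ab5
A5 → E6
D5 → A5
G4 → D5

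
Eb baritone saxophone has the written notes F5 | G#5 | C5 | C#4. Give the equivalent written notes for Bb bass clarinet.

Bb4 C#5 F4 F#3

First find concert pitch: the Eb baritone saxophone sounds a major thirteenth below written, so F5 G#5 C5 C#4 sounds Ab3 B3 Eb3 E2.
Then write for Bb bass clarinet: it sounds a major ninth below written, so the part must be a major ninth above concert.
Ab3 → Bb4
B3 → C#5
Eb3 → F4
E2 → F#3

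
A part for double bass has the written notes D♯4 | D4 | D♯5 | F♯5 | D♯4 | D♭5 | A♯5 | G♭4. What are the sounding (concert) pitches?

The double bass sounds a perfect octave below written, so transpose each written note down a perfect octave.
D#4 → D#3
D4 → D3
D#5 → D#4
F#5 → F#4
D#4 → D#3
Db5 → Db4
A#5 → A#4
Gb4 → Gb3

D#3 D3 D#4 F#4 D#3 Db4 A#4 Gb3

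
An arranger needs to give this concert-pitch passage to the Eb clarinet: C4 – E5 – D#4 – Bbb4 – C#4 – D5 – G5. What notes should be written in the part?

The Eb clarinet sounds a minor third above written, so the written part must be a minor third below concert — transpose each note down.
C4 to A3
E5 to C#5
D#4 to B#3
Bbb4 to Gb4
C#4 to A#3
D5 to B4
G5 to E5

A3 C#5 B#3 Gb4 A#3 B4 E5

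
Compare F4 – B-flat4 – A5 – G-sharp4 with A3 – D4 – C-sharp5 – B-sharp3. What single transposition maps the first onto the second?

down a minor sixth

Take the first pair: F4 → A3. F to A spans 6 letter names, so the interval is some kind of sixth.
A3 to F4 is 8 semitones, which makes it a minor sixth; the second version is lower, so the direction is down.
Checking another pair — G#4 → B#3 — gives the same interval.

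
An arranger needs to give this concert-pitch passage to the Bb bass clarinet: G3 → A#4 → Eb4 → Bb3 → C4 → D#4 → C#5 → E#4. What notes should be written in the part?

Written C4 sounds as Bb2 on the Bb bass clarinet, so concert pitches are written a major ninth up.
G3 -> A4
A#4 -> B#5
Eb4 -> F5
Bb3 -> C5
C4 -> D5
D#4 -> E#5
C#5 -> D#6
E#4 -> F##5

A4 B#5 F5 C5 D5 E#5 D#6 F##5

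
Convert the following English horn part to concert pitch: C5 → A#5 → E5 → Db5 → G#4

Written C4 on the English horn sounds as F3, a perfect fifth lower; apply that shift to every note.
C5 gives F4
A#5 gives D#5
E5 gives A4
Db5 gives Gb4
G#4 gives C#4

F4 D#5 A4 Gb4 C#4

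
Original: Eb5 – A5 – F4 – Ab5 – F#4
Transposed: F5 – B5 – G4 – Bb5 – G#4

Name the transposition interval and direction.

From Eb5 to F5 is 2 letter names — a second of some quality.
Eb5 to F5 is 2 semitones, which makes it a major second; the second version is higher, so the direction is up.
Checking another pair — F#4 → G#4 — gives the same interval.

up a major second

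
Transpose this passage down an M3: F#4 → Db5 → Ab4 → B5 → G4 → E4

D4 Bbb4 Fb4 G5 Eb4 C4

F#4 -> D4
Db5 -> Bbb4
Ab4 -> Fb4
B5 -> G5
G4 -> Eb4
E4 -> C4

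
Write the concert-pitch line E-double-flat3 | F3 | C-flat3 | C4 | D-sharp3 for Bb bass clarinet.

Fb4 G4 Db4 D5 E#4

Written C4 sounds as Bb2 on the Bb bass clarinet, so concert pitches are written a major ninth up.
Ebb3 -> Fb4
F3 -> G4
Cb3 -> Db4
C4 -> D5
D#3 -> E#4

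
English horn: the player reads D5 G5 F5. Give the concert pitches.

G4 C5 Bb4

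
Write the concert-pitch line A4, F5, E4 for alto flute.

The alto flute sounds a perfect fourth below written, so the written part must be a perfect fourth above concert — transpose each note up.
A4 to D5
F5 to Bb5
E4 to A4

D5 Bb5 A4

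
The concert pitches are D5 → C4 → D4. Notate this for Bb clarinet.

E5 D4 E4

The Bb clarinet sounds a major second below written, so the written part must be a major second above concert — transpose each note up.
D5 -> E5
C4 -> D4
D4 -> E4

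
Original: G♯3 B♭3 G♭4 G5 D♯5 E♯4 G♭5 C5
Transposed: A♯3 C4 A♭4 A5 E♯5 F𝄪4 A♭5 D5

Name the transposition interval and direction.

up a major second

Take the first pair: G#3 → A#3. G to A spans 2 letter names, so the interval is some kind of second.
G#3 to A#3 is 2 semitones, which makes it a major second; the second version is higher, so the direction is up.
Checking another pair — C5 → D5 — gives the same interval.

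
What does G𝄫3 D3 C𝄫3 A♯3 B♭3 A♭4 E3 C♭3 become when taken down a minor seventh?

Gbb3: a seventh down reaches A, and 10 semitones makes it Abb2.
D3 down a minor seventh is E2.
Cbb3: a seventh down reaches D, and 10 semitones makes it Dbb2.
A#3: a seventh down reaches B, and 10 semitones makes it B#2.
Bb3: a seventh down reaches C, and 10 semitones makes it C3.
A minor seventh down from Ab4 gives Bb3.
A minor seventh down from E3 gives F#2.
Cb3: a seventh down reaches D, and 10 semitones makes it Db2.

Abb2 E2 Dbb2 B#2 C3 Bb3 F#2 Db2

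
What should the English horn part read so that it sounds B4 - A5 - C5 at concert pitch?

Written C4 sounds as F3 on the English horn, so concert pitches are written a perfect fifth up.
B4 -> F#5
A5 -> E6
C5 -> G5

F#5 E6 G5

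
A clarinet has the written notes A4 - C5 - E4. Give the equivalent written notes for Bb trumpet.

First find concert pitch: the A clarinet sounds a minor third below written, so A4 C5 E4 sounds F#4 A4 C#4.
Then write for Bb trumpet: it sounds a major second below written, so the part must be a major second above concert.
F#4 → G#4
A4 → B4
C#4 → D#4

G#4 B4 D#4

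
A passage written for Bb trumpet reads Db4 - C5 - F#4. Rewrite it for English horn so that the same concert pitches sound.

First find concert pitch: the Bb trumpet sounds a major second below written, so Db4 C5 F#4 sounds Cb4 Bb4 E4.
Then write for English horn: it sounds a perfect fifth below written, so the part must be a perfect fifth above concert.
Cb4 → Gb4
Bb4 → F5
E4 → B4

Gb4 F5 B4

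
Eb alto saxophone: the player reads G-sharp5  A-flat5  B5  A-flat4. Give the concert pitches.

B4 Cb5 D5 Cb4

Written C4 on the Eb alto saxophone sounds as Eb3, a major sixth lower; apply that shift to every note.
G#5 becomes B4
Ab5 becomes Cb5
B5 becomes D5
Ab4 becomes Cb4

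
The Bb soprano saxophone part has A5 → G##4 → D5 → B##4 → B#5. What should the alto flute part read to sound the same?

First find concert pitch: the Bb soprano saxophone sounds a major second below written, so A5 G##4 D5 B##4 B#5 sounds G5 F##4 C5 A##4 A#5.
Then write for alto flute: it sounds a perfect fourth below written, so the part must be a perfect fourth above concert.
G5 → C6
F##4 → B#4
C5 → F5
A##4 → D##5
A#5 → D#6

C6 B#4 F5 D##5 D#6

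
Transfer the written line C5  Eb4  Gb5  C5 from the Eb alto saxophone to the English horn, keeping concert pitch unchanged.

Bb4 Db4 Fb5 Bb4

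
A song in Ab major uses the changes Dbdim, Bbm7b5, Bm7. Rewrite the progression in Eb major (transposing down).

Ab major down to Eb major is a perfect fourth; each chord root moves by that interval while the quality stays the same.
Dbdim: root Db down a perfect fourth → Ab, giving Abdim.
Bbm7b5: root Bb down a perfect fourth → F, giving Fm7b5.
Bm7: root B down a perfect fourth → F#, giving F#m7.

Abdim Fm7b5 F#m7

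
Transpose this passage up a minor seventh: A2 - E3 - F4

G3 D4 Eb5

A2 to G3
E3 to D4
F4 to Eb5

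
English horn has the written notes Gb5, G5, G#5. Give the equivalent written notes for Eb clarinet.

First find concert pitch: the English horn sounds a perfect fifth below written, so Gb5 G5 G#5 sounds Cb5 C5 C#5.
Then write for Eb clarinet: it sounds a minor third above written, so the part must be a minor third below concert.
Cb5 → Ab4
C5 → A4
C#5 → A#4

Ab4 A4 A#4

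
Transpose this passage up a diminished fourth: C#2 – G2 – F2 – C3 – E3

F2 Cb3 Bbb2 Fb3 Ab3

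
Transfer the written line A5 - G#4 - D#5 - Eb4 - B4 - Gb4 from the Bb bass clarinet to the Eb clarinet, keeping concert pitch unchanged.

First find concert pitch: the Bb bass clarinet sounds a major ninth below written, so A5 G#4 D#5 Eb4 B4 Gb4 sounds G4 F#3 C#4 Db3 A3 Fb3.
Then write for Eb clarinet: it sounds a minor third above written, so the part must be a minor third below concert.
G4 → E4
F#3 → D#3
C#4 → A#3
Db3 → Bb2
A3 → F#3
Fb3 → Db3

E4 D#3 A#3 Bb2 F#3 Db3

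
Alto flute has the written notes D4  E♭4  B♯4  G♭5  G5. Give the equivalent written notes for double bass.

A4 Bb4 F##5 Db6 D6

First find concert pitch: the alto flute sounds a perfect fourth below written, so D4 E♭4 B♯4 G♭5 G5 sounds A3 Bb3 F##4 Db5 D5.
Then write for double bass: it sounds a perfect octave below written, so the part must be a perfect octave above concert.
A3 → A4
Bb3 → Bb4
F##4 → F##5
Db5 → Db6
D5 → D6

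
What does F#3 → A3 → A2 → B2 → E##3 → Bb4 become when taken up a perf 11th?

A perfect eleventh up from F#3 gives B4.
A3: an eleventh up reaches D, and 17 semitones makes it D5.
A2: an eleventh up reaches D, and 17 semitones makes it D4.
B2: an eleventh up reaches E, and 17 semitones makes it E4.
E##3: an eleventh up reaches A, and 17 semitones makes it A##4.
Bb4 up a perfect eleventh is Eb6.

B4 D5 D4 E4 A##4 Eb6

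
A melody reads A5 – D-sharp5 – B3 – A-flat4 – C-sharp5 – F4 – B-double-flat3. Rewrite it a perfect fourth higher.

D6 G#5 E4 Db5 F#5 Bb4 Ebb4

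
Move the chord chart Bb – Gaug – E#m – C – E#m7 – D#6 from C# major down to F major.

C# major down to F major is an augmented fifth; each chord root moves by that interval while the quality stays the same.
Bb: root Bb down an augmented fifth → Ebb, giving Ebb.
Gaug: root G down an augmented fifth → Cb, giving Cbaug.
E#m: root E# down an augmented fifth → A, giving Am.
C: root C down an augmented fifth → Fb, giving Fb.
E#m7: root E# down an augmented fifth → A, giving Am7.
D#6: root D# down an augmented fifth → G, giving G6.

Ebb Cbaug Am Fb Am7 G6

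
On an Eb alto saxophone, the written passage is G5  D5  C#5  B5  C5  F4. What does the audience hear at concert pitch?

Bb4 F4 E4 D5 Eb4 Ab3

Written C4 on the Eb alto saxophone sounds as Eb3, a major sixth lower; apply that shift to every note.
G5 -> Bb4
D5 -> F4
C#5 -> E4
B5 -> D5
C5 -> Eb4
F4 -> Ab3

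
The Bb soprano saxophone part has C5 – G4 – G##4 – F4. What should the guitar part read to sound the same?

Bb5 F5 F##5 Eb5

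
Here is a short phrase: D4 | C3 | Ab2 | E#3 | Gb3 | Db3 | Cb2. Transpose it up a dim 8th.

D4 to Db5
C3 to Cb4
Ab2 to Abb3
E#3 to E4
Gb3 to Gbb4
Db3 to Dbb4
Cb2 to Cbb3

Db5 Cb4 Abb3 E4 Gbb4 Dbb4 Cbb3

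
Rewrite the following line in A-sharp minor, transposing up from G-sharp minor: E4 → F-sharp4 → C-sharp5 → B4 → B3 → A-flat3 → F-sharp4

F#4 G#4 D#5 C#5 C#4 Bb3 G#4

From G-sharp up to A-sharp is a major second; apply that to each pitch.
E4 becomes F#4
F#4 becomes G#4
C#5 becomes D#5
B4 becomes C#5
B3 becomes C#4
Ab3 becomes Bb3
F#4 becomes G#4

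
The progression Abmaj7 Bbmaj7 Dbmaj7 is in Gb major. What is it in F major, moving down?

Gb major down to F major is a minor second; each chord root moves by that interval while the quality stays the same.
Abmaj7: root Ab down a minor second → G, giving Gmaj7.
Bbmaj7: root Bb down a minor second → A, giving Amaj7.
Dbmaj7: root Db down a minor second → C, giving Cmaj7.

Gmaj7 Amaj7 Cmaj7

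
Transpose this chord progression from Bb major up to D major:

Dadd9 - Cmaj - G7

Bb major up to D major is a major third; each chord root moves by that interval while the quality stays the same.
Dadd9: root D up a major third → F#, giving F#add9.
Cmaj: root C up a major third → E, giving Emaj.
G7: root G up a major third → B, giving B7.

F#add9 Emaj B7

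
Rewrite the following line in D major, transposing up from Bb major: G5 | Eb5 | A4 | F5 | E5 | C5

B5 G5 C#5 A5 G#5 E5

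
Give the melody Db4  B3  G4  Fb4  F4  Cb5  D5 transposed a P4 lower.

Db4 -> Ab3
B3 -> F#3
G4 -> D4
Fb4 -> Cb4
F4 -> C4
Cb5 -> Gb4
D5 -> A4

Ab3 F#3 D4 Cb4 C4 Gb4 A4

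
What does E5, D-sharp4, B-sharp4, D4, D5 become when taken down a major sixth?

G4 F#3 D#4 F3 F4

E5 becomes G4
D#4 becomes F#3
B#4 becomes D#4
D4 becomes F3
D5 becomes F4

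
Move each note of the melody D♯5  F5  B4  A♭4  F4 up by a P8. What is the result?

D#6 F6 B5 Ab5 F5

A perfect octave up from D#5 gives D#6.
F5 up a perfect octave is F6.
B4: an octave up reaches B, and 12 semitones makes it B5.
Ab4 up a perfect octave is Ab5.
A perfect octave up from F4 gives F5.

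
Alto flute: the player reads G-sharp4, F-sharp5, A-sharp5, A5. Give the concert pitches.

D#4 C#5 E#5 E5

Written C4 on the alto flute sounds as G3, a perfect fourth lower; apply that shift to every note.
G#4 to D#4
F#5 to C#5
A#5 to E#5
A5 to E5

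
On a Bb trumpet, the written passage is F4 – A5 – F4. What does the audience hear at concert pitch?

Eb4 G5 Eb4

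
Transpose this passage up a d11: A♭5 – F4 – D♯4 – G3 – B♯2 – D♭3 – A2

Ab5: an eleventh up reaches D, and 16 semitones makes it Dbb7.
F4 up a diminished eleventh is Bbb5.
A diminished eleventh up from D#4 gives G5.
G3: an eleventh up reaches C, and 16 semitones makes it Cb5.
A diminished eleventh up from B#2 gives E4.
A diminished eleventh up from Db3 gives Gbb4.
A diminished eleventh up from A2 gives Db4.

Dbb7 Bbb5 G5 Cb5 E4 Gbb4 Db4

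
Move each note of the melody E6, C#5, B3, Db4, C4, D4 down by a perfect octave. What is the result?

E5 C#4 B2 Db3 C3 D3

E6 down a perfect octave is E5.
C#5 down a perfect octave is C#4.
A perfect octave down from B3 gives B2.
A perfect octave down from Db4 gives Db3.
C4 down a perfect octave is C3.
D4 down a perfect octave is D3.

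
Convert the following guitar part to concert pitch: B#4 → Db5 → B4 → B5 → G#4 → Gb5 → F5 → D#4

B#3 Db4 B3 B4 G#3 Gb4 F4 D#3

The guitar sounds a perfect octave below written, so transpose each written note down a perfect octave.
B#4 becomes B#3
Db5 becomes Db4
B4 becomes B3
B5 becomes B4
G#4 becomes G#3
Gb5 becomes Gb4
F5 becomes F4
D#4 becomes D#3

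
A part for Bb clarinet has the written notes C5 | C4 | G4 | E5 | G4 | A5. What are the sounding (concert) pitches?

The Bb clarinet sounds a major second below written, so transpose each written note down a major second.
C5 gives Bb4
C4 gives Bb3
G4 gives F4
E5 gives D5
G4 gives F4
A5 gives G5

Bb4 Bb3 F4 D5 F4 G5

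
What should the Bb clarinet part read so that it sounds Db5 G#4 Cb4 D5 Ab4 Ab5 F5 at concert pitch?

Eb5 A#4 Db4 E5 Bb4 Bb5 G5

The Bb clarinet sounds a major second below written, so the written part must be a major second above concert — transpose each note up.
Db5 -> Eb5
G#4 -> A#4
Cb4 -> Db4
D5 -> E5
Ab4 -> Bb4
Ab5 -> Bb5
F5 -> G5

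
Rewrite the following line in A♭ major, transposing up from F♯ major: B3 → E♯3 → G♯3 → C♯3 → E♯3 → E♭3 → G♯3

Db4 G3 Bb3 Eb3 G3 Gbb3 Bb3

F♯ major to A♭ major up is a diminished third, so every note moves up by that interval.
B3 becomes Db4
E#3 becomes G3
G#3 becomes Bb3
C#3 becomes Eb3
E#3 becomes G3
Eb3 becomes Gbb3
G#3 becomes Bb3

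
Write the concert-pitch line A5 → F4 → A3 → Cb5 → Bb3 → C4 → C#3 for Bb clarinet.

The Bb clarinet sounds a major second below written, so the written part must be a major second above concert — transpose each note up.
A5 gives B5
F4 gives G4
A3 gives B3
Cb5 gives Db5
Bb3 gives C4
C4 gives D4
C#3 gives D#3

B5 G4 B3 Db5 C4 D4 D#3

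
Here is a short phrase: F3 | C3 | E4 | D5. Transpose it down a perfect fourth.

C3 G2 B3 A4

F3: a fourth down reaches C, and 5 semitones makes it C3.
C3 down a perfect fourth is G2.
E4: a fourth down reaches B, and 5 semitones makes it B3.
A perfect fourth down from D5 gives A4.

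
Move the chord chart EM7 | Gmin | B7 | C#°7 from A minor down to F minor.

CM7 Ebmin G7 A°7

A minor down to F minor is a major third; each chord root moves by that interval while the quality stays the same.
EM7: root E down a major third → C, giving CM7.
Gmin: root G down a major third → Eb, giving Ebmin.
B7: root B down a major third → G, giving G7.
C#°7: root C# down a major third → A, giving A°7.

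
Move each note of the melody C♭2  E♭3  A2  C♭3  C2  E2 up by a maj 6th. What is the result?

Ab2 C4 F#3 Ab3 A2 C#3

Cb2 up a major sixth is Ab2.
A major sixth up from Eb3 gives C4.
A major sixth up from A2 gives F#3.
Cb3: a sixth up reaches A, and 9 semitones makes it Ab3.
C2: a sixth up reaches A, and 9 semitones makes it A2.
A major sixth up from E2 gives C#3.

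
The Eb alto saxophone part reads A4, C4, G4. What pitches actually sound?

C4 Eb3 Bb3

Written C4 on the Eb alto saxophone sounds as Eb3, a major sixth lower; apply that shift to every note.
A4 → C4
C4 → Eb3
G4 → Bb3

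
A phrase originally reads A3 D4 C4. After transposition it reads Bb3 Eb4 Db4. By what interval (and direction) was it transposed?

up a minor second

From A3 to Bb3 is 2 letter names — a second of some quality.
A3 to Bb3 is 1 semitone, which makes it a minor second; the second version is higher, so the direction is up.
Checking another pair — C4 → Db4 — gives the same interval.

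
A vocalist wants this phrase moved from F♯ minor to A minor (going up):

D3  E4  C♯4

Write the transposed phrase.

F♯ minor to A minor up is a minor third, so every note moves up by that interval.
D3 becomes F3
E4 becomes G4
C#4 becomes E4

F3 G4 E4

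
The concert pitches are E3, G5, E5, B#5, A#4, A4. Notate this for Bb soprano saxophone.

F#3 A5 F#5 C##6 B#4 B4

Written C4 sounds as Bb3 on the Bb soprano saxophone, so concert pitches are written a major second up.
E3 → F#3
G5 → A5
E5 → F#5
B#5 → C##6
A#4 → B#4
A4 → B4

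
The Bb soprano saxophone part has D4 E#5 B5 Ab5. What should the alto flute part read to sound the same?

F4 G#5 D6 Cb6

First find concert pitch: the Bb soprano saxophone sounds a major second below written, so D4 E#5 B5 Ab5 sounds C4 D#5 A5 Gb5.
Then write for alto flute: it sounds a perfect fourth below written, so the part must be a perfect fourth above concert.
C4 → F4
D#5 → G#5
A5 → D6
Gb5 → Cb6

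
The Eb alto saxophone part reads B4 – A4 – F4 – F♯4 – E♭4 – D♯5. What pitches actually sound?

The Eb alto saxophone sounds a major sixth below written, so transpose each written note down a major sixth.
B4 to D4
A4 to C4
F4 to Ab3
F#4 to A3
Eb4 to Gb3
D#5 to F#4

D4 C4 Ab3 A3 Gb3 F#4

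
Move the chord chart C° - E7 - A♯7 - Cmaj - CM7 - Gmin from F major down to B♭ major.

F° A7 D#7 Fmaj FM7 Cmin

F major down to B♭ major is a perfect fifth; each chord root moves by that interval while the quality stays the same.
C°: root C down a perfect fifth → F, giving F°.
E7: root E down a perfect fifth → A, giving A7.
A♯7: root A♯ down a perfect fifth → D#, giving D#7.
Cmaj: root C down a perfect fifth → F, giving Fmaj.
CM7: root C down a perfect fifth → F, giving FM7.
Gmin: root G down a perfect fifth → C, giving Cmin.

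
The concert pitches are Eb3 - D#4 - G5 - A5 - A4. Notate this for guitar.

Eb4 D#5 G6 A6 A5

The guitar sounds a perfect octave below written, so the written part must be a perfect octave above concert — transpose each note up.
Eb3 gives Eb4
D#4 gives D#5
G5 gives G6
A5 gives A6
A4 gives A5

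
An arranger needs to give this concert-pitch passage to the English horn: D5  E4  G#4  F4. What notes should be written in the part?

A5 B4 D#5 C5

The English horn sounds a perfect fifth below written, so the written part must be a perfect fifth above concert — transpose each note up.
D5 becomes A5
E4 becomes B4
G#4 becomes D#5
F4 becomes C5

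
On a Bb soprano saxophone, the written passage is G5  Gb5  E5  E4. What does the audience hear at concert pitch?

Written C4 on the Bb soprano saxophone sounds as Bb3, a major second lower; apply that shift to every note.
G5 to F5
Gb5 to Fb5
E5 to D5
E4 to D4

F5 Fb5 D5 D4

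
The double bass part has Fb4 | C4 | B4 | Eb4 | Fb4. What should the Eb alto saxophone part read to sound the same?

Db4 A3 G#4 C4 Db4

First find concert pitch: the double bass sounds a perfect octave below written, so Fb4 C4 B4 Eb4 Fb4 sounds Fb3 C3 B3 Eb3 Fb3.
Then write for Eb alto saxophone: it sounds a major sixth below written, so the part must be a major sixth above concert.
Fb3 → Db4
C3 → A3
B3 → G#4
Eb3 → C4
Fb3 → Db4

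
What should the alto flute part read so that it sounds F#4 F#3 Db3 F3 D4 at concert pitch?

B4 B3 Gb3 Bb3 G4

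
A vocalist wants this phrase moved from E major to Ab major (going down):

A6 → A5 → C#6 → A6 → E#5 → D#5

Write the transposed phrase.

From E down to Ab is an augmented fifth; apply that to each pitch.
A6 to Db6
A5 to Db5
C#6 to F5
A6 to Db6
E#5 to A4
D#5 to G4

Db6 Db5 F5 Db6 A4 G4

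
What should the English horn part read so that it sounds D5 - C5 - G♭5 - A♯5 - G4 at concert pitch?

The English horn sounds a perfect fifth below written, so the written part must be a perfect fifth above concert — transpose each note up.
D5 -> A5
C5 -> G5
Gb5 -> Db6
A#5 -> E#6
G4 -> D5

A5 G5 Db6 E#6 D5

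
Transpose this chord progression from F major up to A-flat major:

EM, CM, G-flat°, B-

F major up to A-flat major is a minor third; each chord root moves by that interval while the quality stays the same.
EM: root E up a minor third → G, giving GM.
CM: root C up a minor third → Eb, giving EbM.
G-flat°: root G-flat up a minor third → Bbb, giving Bbb°.
B-: root B up a minor third → D, giving D-.

GM EbM Bbb° D-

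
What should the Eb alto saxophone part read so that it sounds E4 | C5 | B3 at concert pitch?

Written C4 sounds as Eb3 on the Eb alto saxophone, so concert pitches are written a major sixth up.
E4 → C#5
C5 → A5
B3 → G#4

C#5 A5 G#4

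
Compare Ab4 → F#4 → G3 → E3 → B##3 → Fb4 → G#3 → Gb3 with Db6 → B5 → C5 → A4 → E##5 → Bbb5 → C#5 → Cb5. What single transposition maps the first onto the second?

Take the first pair: Ab4 → Db6. A to D spans 11 letter names, so the interval is some kind of eleventh.
Ab4 to Db6 is 17 semitones, which makes it a perfect eleventh; the second version is higher, so the direction is up.
Checking another pair — Gb3 → Cb5 — gives the same interval.

up a perfect eleventh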